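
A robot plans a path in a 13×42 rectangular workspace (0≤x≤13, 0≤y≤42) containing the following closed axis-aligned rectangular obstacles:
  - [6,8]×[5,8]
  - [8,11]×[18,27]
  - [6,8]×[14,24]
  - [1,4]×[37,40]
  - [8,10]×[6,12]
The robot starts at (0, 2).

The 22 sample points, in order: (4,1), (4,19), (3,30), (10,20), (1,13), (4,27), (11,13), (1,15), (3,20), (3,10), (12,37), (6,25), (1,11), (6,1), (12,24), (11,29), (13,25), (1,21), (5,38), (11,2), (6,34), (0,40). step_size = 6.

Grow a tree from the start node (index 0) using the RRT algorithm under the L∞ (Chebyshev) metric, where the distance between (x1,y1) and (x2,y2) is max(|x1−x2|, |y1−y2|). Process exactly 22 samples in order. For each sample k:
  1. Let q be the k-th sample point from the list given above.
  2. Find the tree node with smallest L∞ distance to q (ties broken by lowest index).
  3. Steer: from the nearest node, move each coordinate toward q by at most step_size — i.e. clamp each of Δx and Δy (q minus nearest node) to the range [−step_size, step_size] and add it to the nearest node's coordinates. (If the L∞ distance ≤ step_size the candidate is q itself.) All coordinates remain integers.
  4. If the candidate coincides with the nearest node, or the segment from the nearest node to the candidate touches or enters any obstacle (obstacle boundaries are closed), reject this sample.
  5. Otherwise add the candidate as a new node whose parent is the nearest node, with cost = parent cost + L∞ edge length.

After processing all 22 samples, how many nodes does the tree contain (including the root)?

1. q=(4,1) nearest=0 d=4 new=(4,1) → add node 1 parent=0 cost=4
2. q=(4,19) nearest=0 d=17 new=(4,8) → add node 2 parent=0 cost=6
3. q=(3,30) nearest=2 d=22 new=(3,14) → add node 3 parent=2 cost=12
4. q=(10,20) nearest=3 d=7 new=(9,20) → blocked by [8,11]×[18,27], reject
5. q=(1,13) nearest=3 d=2 new=(1,13) → add node 4 parent=3 cost=14
6. q=(4,27) nearest=3 d=13 new=(4,20) → add node 5 parent=3 cost=18
7. q=(11,13) nearest=2 d=7 new=(10,13) → blocked by [8,10]×[6,12], reject
8. q=(1,15) nearest=3 d=2 new=(1,15) → add node 6 parent=3 cost=14
9. q=(3,20) nearest=5 d=1 new=(3,20) → add node 7 parent=5 cost=19
10. q=(3,10) nearest=2 d=2 new=(3,10) → add node 8 parent=2 cost=8
11. q=(12,37) nearest=5 d=17 new=(10,26) → blocked by [8,11]×[18,27], reject
12. q=(6,25) nearest=5 d=5 new=(6,25) → add node 9 parent=5 cost=23
13. q=(1,11) nearest=4 d=2 new=(1,11) → add node 10 parent=4 cost=16
14. q=(6,1) nearest=1 d=2 new=(6,1) → add node 11 parent=1 cost=6
15. q=(12,24) nearest=9 d=6 new=(12,24) → blocked by [8,11]×[18,27], reject
16. q=(11,29) nearest=9 d=5 new=(11,29) → blocked by [8,11]×[18,27], reject
17. q=(13,25) nearest=9 d=7 new=(12,25) → blocked by [8,11]×[18,27], reject
18. q=(1,21) nearest=7 d=2 new=(1,21) → add node 12 parent=7 cost=21
19. q=(5,38) nearest=9 d=13 new=(5,31) → add node 13 parent=9 cost=29
20. q=(11,2) nearest=11 d=5 new=(11,2) → add node 14 parent=11 cost=11
21. q=(6,34) nearest=13 d=3 new=(6,34) → add node 15 parent=13 cost=32
22. q=(0,40) nearest=15 d=6 new=(0,40) → blocked by [1,4]×[37,40], reject

Node count: 16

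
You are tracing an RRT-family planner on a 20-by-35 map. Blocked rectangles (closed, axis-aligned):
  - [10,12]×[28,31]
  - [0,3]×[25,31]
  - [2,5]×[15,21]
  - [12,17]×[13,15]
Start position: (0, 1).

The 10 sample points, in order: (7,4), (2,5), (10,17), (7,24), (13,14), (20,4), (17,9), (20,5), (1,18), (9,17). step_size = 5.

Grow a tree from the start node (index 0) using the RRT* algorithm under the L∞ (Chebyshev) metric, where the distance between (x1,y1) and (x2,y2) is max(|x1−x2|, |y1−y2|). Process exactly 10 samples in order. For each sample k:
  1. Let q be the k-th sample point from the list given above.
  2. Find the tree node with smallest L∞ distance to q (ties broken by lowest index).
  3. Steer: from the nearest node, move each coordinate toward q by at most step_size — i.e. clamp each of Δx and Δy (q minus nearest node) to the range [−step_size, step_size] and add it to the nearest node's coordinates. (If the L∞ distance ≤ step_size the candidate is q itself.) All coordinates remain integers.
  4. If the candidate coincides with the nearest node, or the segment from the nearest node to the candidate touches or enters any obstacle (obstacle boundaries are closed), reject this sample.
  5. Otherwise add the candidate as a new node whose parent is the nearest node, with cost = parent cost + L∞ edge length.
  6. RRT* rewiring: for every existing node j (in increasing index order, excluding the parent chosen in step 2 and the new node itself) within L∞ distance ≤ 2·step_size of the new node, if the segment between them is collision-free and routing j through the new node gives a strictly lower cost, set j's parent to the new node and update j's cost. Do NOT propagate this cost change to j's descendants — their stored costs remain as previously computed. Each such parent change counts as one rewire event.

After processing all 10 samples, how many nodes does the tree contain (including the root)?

Node count: 9

1. q=(7,4) nearest=0 d=7 new=(5,4) → add node 1 parent=0 cost=5
2. q=(2,5) nearest=1 d=3 new=(2,5) → add node 2 parent=1 cost=8
3. q=(10,17) nearest=2 d=12 new=(7,10) → add node 3 parent=2 cost=13
4. q=(7,24) nearest=3 d=14 new=(7,15) → add node 4 parent=3 cost=18
5. q=(13,14) nearest=3 d=6 new=(12,14) → blocked by [12,17]×[13,15], reject
6. q=(20,4) nearest=3 d=13 new=(12,5) → add node 5 parent=3 cost=18
7. q=(17,9) nearest=5 d=5 new=(17,9) → add node 6 parent=5 cost=23
8. q=(20,5) nearest=6 d=4 new=(20,5) → add node 7 parent=6 cost=27
9. q=(1,18) nearest=4 d=6 new=(2,18) → blocked by [2,5]×[15,21], reject
10. q=(9,17) nearest=4 d=2 new=(9,17) → add node 8 parent=4 cost=20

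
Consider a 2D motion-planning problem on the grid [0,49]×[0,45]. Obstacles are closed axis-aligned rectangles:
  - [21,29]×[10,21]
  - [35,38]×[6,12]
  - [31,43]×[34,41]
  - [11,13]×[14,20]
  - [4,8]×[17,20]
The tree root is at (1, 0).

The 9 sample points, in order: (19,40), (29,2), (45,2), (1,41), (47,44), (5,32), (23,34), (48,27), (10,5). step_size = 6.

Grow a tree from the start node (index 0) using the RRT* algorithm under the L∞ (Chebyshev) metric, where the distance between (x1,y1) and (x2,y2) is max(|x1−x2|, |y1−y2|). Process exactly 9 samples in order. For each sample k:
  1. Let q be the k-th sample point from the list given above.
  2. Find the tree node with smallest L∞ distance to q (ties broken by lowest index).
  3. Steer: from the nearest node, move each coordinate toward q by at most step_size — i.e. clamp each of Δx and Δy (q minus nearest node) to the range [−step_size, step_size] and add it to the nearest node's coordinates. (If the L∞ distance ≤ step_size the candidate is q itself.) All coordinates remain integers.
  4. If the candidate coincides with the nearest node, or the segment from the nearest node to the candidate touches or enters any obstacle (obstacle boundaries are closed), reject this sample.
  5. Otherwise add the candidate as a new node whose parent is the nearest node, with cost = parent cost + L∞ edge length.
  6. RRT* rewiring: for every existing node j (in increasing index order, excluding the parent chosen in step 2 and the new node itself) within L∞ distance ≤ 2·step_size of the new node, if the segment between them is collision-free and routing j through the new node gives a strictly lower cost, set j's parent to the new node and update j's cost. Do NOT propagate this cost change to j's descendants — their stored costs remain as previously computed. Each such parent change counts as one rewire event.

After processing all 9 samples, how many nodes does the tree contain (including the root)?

Node count: 8

1. q=(19,40) nearest=0 d=40 new=(7,6) → add node 1 parent=0 cost=6
2. q=(29,2) nearest=1 d=22 new=(13,2) → add node 2 parent=1 cost=12
3. q=(45,2) nearest=2 d=32 new=(19,2) → add node 3 parent=2 cost=18
4. q=(1,41) nearest=1 d=35 new=(1,12) → add node 4 parent=1 cost=12
5. q=(47,44) nearest=1 d=40 new=(13,12) → add node 5 parent=1 cost=12
6. q=(5,32) nearest=4 d=20 new=(5,18) → blocked by [4,8]×[17,20], reject
7. q=(23,34) nearest=4 d=22 new=(7,18) → blocked by [4,8]×[17,20], reject
8. q=(48,27) nearest=3 d=29 new=(25,8) → add node 6 parent=3 cost=24
9. q=(10,5) nearest=1 d=3 new=(10,5) → add node 7 parent=1 cost=9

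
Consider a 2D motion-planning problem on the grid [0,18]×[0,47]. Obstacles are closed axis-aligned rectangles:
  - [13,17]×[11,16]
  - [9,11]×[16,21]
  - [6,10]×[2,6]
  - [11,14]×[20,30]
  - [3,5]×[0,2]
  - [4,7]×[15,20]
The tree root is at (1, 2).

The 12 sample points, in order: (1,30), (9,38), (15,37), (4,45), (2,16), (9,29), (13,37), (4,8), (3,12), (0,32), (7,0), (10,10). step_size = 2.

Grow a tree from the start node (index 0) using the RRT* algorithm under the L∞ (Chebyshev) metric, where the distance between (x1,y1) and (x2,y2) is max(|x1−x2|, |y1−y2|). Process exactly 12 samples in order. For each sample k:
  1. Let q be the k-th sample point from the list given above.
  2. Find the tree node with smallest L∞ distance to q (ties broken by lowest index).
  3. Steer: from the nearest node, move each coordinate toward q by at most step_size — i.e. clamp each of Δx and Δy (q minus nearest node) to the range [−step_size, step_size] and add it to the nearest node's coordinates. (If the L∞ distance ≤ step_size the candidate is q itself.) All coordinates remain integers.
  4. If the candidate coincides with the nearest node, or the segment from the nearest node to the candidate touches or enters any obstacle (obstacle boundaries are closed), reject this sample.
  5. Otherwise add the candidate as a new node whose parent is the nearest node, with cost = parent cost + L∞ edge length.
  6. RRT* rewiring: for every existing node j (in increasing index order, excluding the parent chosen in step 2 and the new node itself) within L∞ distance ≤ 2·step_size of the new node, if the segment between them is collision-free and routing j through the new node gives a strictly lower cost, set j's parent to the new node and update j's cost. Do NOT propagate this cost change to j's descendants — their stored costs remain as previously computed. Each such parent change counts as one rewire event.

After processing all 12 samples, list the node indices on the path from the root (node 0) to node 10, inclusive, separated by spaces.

Path: 0 1 2 3 10

1. q=(1,30) nearest=0 d=28 new=(1,4) → add node 1 parent=0 cost=2
2. q=(9,38) nearest=1 d=34 new=(3,6) → add node 2 parent=1 cost=4
3. q=(15,37) nearest=2 d=31 new=(5,8) → add node 3 parent=2 cost=6
4. q=(4,45) nearest=3 d=37 new=(4,10) → add node 4 parent=3 cost=8
5. q=(2,16) nearest=4 d=6 new=(2,12) → add node 5 parent=4 cost=10
6. q=(9,29) nearest=5 d=17 new=(4,14) → add node 6 parent=5 cost=12
7. q=(13,37) nearest=6 d=23 new=(6,16) → blocked by [4,7]×[15,20], reject
8. q=(4,8) nearest=3 d=1 new=(4,8) → add node 7 parent=3 cost=7
9. q=(3,12) nearest=5 d=1 new=(3,12) → add node 8 parent=5 cost=11
10. q=(0,32) nearest=6 d=18 new=(2,16) → add node 9 parent=6 cost=14
11. q=(7,0) nearest=0 d=6 new=(3,0) → blocked by [3,5]×[0,2], reject
12. q=(10,10) nearest=3 d=5 new=(7,10) → add node 10 parent=3 cost=8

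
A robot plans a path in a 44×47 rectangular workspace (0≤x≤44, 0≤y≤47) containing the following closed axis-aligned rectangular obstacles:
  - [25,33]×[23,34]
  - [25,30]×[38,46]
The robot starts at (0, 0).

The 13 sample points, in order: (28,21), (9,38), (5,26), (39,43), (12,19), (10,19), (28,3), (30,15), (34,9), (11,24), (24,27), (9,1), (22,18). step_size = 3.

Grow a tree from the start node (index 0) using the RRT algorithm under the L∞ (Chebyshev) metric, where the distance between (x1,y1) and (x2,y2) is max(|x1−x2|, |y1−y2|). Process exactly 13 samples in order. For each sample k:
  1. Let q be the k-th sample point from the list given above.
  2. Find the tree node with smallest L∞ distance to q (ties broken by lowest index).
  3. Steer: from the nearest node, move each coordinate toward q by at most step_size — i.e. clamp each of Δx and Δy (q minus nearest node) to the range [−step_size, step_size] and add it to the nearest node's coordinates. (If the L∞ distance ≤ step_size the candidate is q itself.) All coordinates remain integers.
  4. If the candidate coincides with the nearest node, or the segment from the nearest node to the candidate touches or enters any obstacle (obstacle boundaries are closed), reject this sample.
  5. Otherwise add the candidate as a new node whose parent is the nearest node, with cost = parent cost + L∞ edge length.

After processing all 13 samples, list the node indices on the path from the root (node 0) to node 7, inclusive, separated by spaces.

Path: 0 1 2 3 4 5 7

1. q=(28,21) nearest=0 d=28 new=(3,3) → add node 1 parent=0 cost=3
2. q=(9,38) nearest=1 d=35 new=(6,6) → add node 2 parent=1 cost=6
3. q=(5,26) nearest=2 d=20 new=(5,9) → add node 3 parent=2 cost=9
4. q=(39,43) nearest=3 d=34 new=(8,12) → add node 4 parent=3 cost=12
5. q=(12,19) nearest=4 d=7 new=(11,15) → add node 5 parent=4 cost=15
6. q=(10,19) nearest=5 d=4 new=(10,18) → add node 6 parent=5 cost=18
7. q=(28,3) nearest=5 d=17 new=(14,12) → add node 7 parent=5 cost=18
8. q=(30,15) nearest=7 d=16 new=(17,15) → add node 8 parent=7 cost=21
9. q=(34,9) nearest=8 d=17 new=(20,12) → add node 9 parent=8 cost=24
10. q=(11,24) nearest=6 d=6 new=(11,21) → add node 10 parent=6 cost=21
11. q=(24,27) nearest=8 d=12 new=(20,18) → add node 11 parent=8 cost=24
12. q=(9,1) nearest=2 d=5 new=(9,3) → add node 12 parent=2 cost=9
13. q=(22,18) nearest=11 d=2 new=(22,18) → add node 13 parent=11 cost=26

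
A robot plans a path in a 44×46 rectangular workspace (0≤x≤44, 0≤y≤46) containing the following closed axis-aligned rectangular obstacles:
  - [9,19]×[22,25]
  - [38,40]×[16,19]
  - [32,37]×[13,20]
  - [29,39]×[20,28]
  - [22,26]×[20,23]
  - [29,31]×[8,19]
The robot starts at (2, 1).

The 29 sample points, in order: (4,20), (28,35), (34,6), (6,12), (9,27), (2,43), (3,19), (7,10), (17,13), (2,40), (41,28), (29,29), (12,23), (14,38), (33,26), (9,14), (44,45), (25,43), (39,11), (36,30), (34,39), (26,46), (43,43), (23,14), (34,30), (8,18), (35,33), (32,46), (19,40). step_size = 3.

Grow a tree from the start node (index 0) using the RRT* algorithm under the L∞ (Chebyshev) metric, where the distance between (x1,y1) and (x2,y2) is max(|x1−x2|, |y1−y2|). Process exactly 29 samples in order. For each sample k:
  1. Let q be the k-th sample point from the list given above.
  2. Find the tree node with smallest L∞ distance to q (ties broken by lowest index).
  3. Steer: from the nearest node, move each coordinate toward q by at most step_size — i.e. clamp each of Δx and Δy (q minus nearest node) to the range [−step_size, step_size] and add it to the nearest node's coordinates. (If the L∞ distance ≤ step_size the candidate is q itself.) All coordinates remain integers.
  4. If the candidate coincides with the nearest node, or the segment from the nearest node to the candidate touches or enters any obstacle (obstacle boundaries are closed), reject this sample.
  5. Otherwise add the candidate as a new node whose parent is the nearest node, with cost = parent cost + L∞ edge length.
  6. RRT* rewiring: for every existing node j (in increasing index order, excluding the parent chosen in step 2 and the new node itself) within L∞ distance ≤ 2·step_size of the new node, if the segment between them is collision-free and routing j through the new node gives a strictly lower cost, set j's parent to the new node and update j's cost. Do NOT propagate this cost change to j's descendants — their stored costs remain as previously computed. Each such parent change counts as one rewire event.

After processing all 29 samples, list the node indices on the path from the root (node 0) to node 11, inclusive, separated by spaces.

Path: 0 1 2 3 9 11

1. q=(4,20) nearest=0 d=19 new=(4,4) → add node 1 parent=0 cost=3
2. q=(28,35) nearest=1 d=31 new=(7,7) → add node 2 parent=1 cost=6
3. q=(34,6) nearest=2 d=27 new=(10,6) → add node 3 parent=2 cost=9
4. q=(6,12) nearest=2 d=5 new=(6,10) → add node 4 parent=2 cost=9
5. q=(9,27) nearest=4 d=17 new=(9,13) → add node 5 parent=4 cost=12
6. q=(2,43) nearest=5 d=30 new=(6,16) → add node 6 parent=5 cost=15
7. q=(3,19) nearest=6 d=3 new=(3,19) → add node 7 parent=6 cost=18
8. q=(7,10) nearest=4 d=1 new=(7,10) → add node 8 parent=4 cost=10
9. q=(17,13) nearest=3 d=7 new=(13,9) → add node 9 parent=3 cost=12
10. q=(2,40) nearest=7 d=21 new=(2,22) → add node 10 parent=7 cost=21
11. q=(41,28) nearest=9 d=28 new=(16,12) → add node 11 parent=9 cost=15
12. q=(29,29) nearest=11 d=17 new=(19,15) → add node 12 parent=11 cost=18
13. q=(12,23) nearest=6 d=7 new=(9,19) → add node 13 parent=6 cost=18
14. q=(14,38) nearest=10 d=16 new=(5,25) → add node 14 parent=10 cost=24
15. q=(33,26) nearest=12 d=14 new=(22,18) → add node 15 parent=12 cost=21
16. q=(9,14) nearest=5 d=1 new=(9,14) → add node 16 parent=5 cost=13
17. q=(44,45) nearest=15 d=27 new=(25,21) → blocked by [22,26]×[20,23], reject
18. q=(25,43) nearest=14 d=20 new=(8,28) → add node 17 parent=14 cost=27
19. q=(39,11) nearest=15 d=17 new=(25,15) → add node 18 parent=15 cost=24
20. q=(36,30) nearest=15 d=14 new=(25,21) → blocked by [22,26]×[20,23], reject
21. q=(34,39) nearest=15 d=21 new=(25,21) → blocked by [22,26]×[20,23], reject
22. q=(26,46) nearest=17 d=18 new=(11,31) → add node 19 parent=17 cost=30
23. q=(43,43) nearest=15 d=25 new=(25,21) → blocked by [22,26]×[20,23], reject
24. q=(23,14) nearest=18 d=2 new=(23,14) → add node 20 parent=18 cost=26
25. q=(34,30) nearest=15 d=12 new=(25,21) → blocked by [22,26]×[20,23], reject
26. q=(8,18) nearest=13 d=1 new=(8,18) → add node 21 parent=13 cost=19
27. q=(35,33) nearest=15 d=15 new=(25,21) → blocked by [22,26]×[20,23], reject
28. q=(32,46) nearest=19 d=21 new=(14,34) → add node 22 parent=19 cost=33
29. q=(19,40) nearest=22 d=6 new=(17,37) → add node 23 parent=22 cost=36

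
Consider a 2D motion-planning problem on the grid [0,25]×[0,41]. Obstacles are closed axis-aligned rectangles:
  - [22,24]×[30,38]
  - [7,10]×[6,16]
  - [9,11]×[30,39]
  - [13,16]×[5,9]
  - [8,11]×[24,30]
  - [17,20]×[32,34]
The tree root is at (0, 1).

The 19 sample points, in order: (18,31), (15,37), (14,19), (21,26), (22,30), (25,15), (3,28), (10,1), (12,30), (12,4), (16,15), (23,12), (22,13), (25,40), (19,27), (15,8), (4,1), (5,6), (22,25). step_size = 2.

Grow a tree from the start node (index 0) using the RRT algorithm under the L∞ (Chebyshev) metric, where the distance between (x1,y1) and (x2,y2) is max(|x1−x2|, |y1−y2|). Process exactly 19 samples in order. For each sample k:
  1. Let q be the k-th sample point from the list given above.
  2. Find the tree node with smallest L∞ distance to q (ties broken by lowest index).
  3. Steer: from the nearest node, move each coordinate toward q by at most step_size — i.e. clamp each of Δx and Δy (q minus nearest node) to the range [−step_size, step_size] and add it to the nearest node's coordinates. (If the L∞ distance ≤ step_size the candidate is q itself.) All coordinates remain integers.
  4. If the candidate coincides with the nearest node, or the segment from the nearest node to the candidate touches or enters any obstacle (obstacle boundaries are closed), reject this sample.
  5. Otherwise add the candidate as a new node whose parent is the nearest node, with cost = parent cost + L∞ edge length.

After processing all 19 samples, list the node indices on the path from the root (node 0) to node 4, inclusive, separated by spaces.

Path: 0 1 2 3 4

1. q=(18,31) nearest=0 d=30 new=(2,3) → add node 1 parent=0 cost=2
2. q=(15,37) nearest=1 d=34 new=(4,5) → add node 2 parent=1 cost=4
3. q=(14,19) nearest=2 d=14 new=(6,7) → add node 3 parent=2 cost=6
4. q=(21,26) nearest=3 d=19 new=(8,9) → blocked by [7,10]×[6,16], reject
5. q=(22,30) nearest=3 d=23 new=(8,9) → blocked by [7,10]×[6,16], reject
6. q=(25,15) nearest=3 d=19 new=(8,9) → blocked by [7,10]×[6,16], reject
7. q=(3,28) nearest=3 d=21 new=(4,9) → add node 4 parent=3 cost=8
8. q=(10,1) nearest=2 d=6 new=(6,3) → add node 5 parent=2 cost=6
9. q=(12,30) nearest=4 d=21 new=(6,11) → add node 6 parent=4 cost=10
10. q=(12,4) nearest=3 d=6 new=(8,5) → blocked by [7,10]×[6,16], reject
11. q=(16,15) nearest=3 d=10 new=(8,9) → blocked by [7,10]×[6,16], reject
12. q=(23,12) nearest=3 d=17 new=(8,9) → blocked by [7,10]×[6,16], reject
13. q=(22,13) nearest=3 d=16 new=(8,9) → blocked by [7,10]×[6,16], reject
14. q=(25,40) nearest=6 d=29 new=(8,13) → blocked by [7,10]×[6,16], reject
15. q=(19,27) nearest=6 d=16 new=(8,13) → blocked by [7,10]×[6,16], reject
16. q=(15,8) nearest=3 d=9 new=(8,8) → blocked by [7,10]×[6,16], reject
17. q=(4,1) nearest=1 d=2 new=(4,1) → add node 7 parent=1 cost=4
18. q=(5,6) nearest=2 d=1 new=(5,6) → add node 8 parent=2 cost=5
19. q=(22,25) nearest=6 d=16 new=(8,13) → blocked by [7,10]×[6,16], reject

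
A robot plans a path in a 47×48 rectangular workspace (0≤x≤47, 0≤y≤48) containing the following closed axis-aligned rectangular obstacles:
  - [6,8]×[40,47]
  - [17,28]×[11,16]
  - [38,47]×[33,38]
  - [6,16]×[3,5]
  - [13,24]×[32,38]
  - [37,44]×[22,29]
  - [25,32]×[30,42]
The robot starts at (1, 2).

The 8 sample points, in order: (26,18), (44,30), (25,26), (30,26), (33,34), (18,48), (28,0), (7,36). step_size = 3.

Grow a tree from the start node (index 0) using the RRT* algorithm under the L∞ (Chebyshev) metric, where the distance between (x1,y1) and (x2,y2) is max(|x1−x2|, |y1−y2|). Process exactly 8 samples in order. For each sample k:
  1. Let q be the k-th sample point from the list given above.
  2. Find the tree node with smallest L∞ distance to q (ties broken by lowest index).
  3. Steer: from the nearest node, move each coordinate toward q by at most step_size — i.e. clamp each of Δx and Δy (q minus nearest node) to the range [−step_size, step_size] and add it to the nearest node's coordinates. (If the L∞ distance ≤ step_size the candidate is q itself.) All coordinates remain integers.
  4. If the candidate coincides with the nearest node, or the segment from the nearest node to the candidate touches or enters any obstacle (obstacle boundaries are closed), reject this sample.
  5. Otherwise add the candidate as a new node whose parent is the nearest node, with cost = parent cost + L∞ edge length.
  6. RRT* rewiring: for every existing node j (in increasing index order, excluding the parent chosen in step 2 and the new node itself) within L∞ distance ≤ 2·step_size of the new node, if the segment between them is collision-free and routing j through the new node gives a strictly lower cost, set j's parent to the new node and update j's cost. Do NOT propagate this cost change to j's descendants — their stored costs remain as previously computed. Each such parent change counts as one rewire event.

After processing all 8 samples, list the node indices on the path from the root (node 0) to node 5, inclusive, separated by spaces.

Path: 0 1 2 3 4 5

1. q=(26,18) nearest=0 d=25 new=(4,5) → add node 1 parent=0 cost=3
2. q=(44,30) nearest=1 d=40 new=(7,8) → add node 2 parent=1 cost=6
3. q=(25,26) nearest=2 d=18 new=(10,11) → add node 3 parent=2 cost=9
4. q=(30,26) nearest=3 d=20 new=(13,14) → add node 4 parent=3 cost=12
5. q=(33,34) nearest=4 d=20 new=(16,17) → add node 5 parent=4 cost=15
6. q=(18,48) nearest=5 d=31 new=(18,20) → add node 6 parent=5 cost=18
7. q=(28,0) nearest=4 d=15 new=(16,11) → add node 7 parent=4 cost=15
8. q=(7,36) nearest=6 d=16 new=(15,23) → add node 8 parent=6 cost=21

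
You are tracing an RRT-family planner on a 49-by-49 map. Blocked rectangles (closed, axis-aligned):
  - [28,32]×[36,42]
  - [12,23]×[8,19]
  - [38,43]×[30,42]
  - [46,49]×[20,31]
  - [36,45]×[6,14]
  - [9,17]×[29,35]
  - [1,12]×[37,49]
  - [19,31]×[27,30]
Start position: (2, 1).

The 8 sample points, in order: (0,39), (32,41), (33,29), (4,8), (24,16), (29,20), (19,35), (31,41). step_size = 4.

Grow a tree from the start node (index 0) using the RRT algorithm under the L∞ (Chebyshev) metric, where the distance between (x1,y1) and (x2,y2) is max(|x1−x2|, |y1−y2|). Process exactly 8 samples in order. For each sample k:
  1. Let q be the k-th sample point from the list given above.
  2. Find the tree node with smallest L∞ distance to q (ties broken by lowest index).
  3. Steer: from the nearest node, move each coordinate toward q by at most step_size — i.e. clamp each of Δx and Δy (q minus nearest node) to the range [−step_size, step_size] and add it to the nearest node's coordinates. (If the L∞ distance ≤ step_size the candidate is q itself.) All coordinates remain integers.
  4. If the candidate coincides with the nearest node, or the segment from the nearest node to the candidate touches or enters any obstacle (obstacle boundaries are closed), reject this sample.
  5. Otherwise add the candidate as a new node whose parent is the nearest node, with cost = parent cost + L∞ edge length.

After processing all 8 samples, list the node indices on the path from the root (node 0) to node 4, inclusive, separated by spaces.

Path: 0 1 2 4

1. q=(0,39) nearest=0 d=38 new=(0,5) → add node 1 parent=0 cost=4
2. q=(32,41) nearest=1 d=36 new=(4,9) → add node 2 parent=1 cost=8
3. q=(33,29) nearest=2 d=29 new=(8,13) → add node 3 parent=2 cost=12
4. q=(4,8) nearest=2 d=1 new=(4,8) → add node 4 parent=2 cost=9
5. q=(24,16) nearest=3 d=16 new=(12,16) → blocked by [12,23]×[8,19], reject
6. q=(29,20) nearest=3 d=21 new=(12,17) → blocked by [12,23]×[8,19], reject
7. q=(19,35) nearest=3 d=22 new=(12,17) → blocked by [12,23]×[8,19], reject
8. q=(31,41) nearest=3 d=28 new=(12,17) → blocked by [12,23]×[8,19], reject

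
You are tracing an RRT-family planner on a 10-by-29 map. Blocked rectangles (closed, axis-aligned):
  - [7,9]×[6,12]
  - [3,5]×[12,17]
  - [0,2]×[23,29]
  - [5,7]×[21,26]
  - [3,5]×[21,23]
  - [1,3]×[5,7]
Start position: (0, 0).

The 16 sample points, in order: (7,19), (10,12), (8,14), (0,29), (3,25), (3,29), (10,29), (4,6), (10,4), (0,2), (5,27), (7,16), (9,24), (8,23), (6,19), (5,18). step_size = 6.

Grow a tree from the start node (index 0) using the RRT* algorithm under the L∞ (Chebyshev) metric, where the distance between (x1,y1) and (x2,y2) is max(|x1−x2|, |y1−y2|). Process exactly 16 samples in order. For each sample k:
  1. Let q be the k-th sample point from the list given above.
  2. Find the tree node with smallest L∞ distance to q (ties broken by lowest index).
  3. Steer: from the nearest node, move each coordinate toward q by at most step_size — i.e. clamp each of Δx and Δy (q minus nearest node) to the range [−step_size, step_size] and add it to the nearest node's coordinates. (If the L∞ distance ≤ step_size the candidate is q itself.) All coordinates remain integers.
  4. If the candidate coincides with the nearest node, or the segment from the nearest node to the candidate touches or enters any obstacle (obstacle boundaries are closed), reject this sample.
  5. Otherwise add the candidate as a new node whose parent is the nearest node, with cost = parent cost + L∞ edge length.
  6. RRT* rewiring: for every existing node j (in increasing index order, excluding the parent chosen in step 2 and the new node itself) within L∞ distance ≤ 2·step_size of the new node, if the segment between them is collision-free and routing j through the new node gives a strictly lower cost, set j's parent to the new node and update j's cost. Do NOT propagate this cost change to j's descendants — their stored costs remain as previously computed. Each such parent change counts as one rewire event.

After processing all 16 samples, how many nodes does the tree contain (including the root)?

Node count: 9

1. q=(7,19) nearest=0 d=19 new=(6,6) → add node 1 parent=0 cost=6
2. q=(10,12) nearest=1 d=6 new=(10,12) → blocked by [7,9]×[6,12], reject
3. q=(8,14) nearest=1 d=8 new=(8,12) → blocked by [7,9]×[6,12], reject
4. q=(0,29) nearest=1 d=23 new=(0,12) → add node 2 parent=1 cost=12
5. q=(3,25) nearest=2 d=13 new=(3,18) → add node 3 parent=2 cost=18
6. q=(3,29) nearest=3 d=11 new=(3,24) → blocked by [3,5]×[21,23], reject
7. q=(10,29) nearest=3 d=11 new=(9,24) → blocked by [5,7]×[21,26], reject
8. q=(4,6) nearest=1 d=2 new=(4,6) → add node 4 parent=1 cost=8
9. q=(10,4) nearest=1 d=4 new=(10,4) → add node 5 parent=1 cost=10
10. q=(0,2) nearest=0 d=2 new=(0,2) → add node 6 parent=0 cost=2
11. q=(5,27) nearest=3 d=9 new=(5,24) → blocked by [5,7]×[21,26], reject
12. q=(7,16) nearest=3 d=4 new=(7,16) → blocked by [3,5]×[12,17], reject
13. q=(9,24) nearest=3 d=6 new=(9,24) → blocked by [5,7]×[21,26], reject
14. q=(8,23) nearest=3 d=5 new=(8,23) → blocked by [5,7]×[21,26], reject
15. q=(6,19) nearest=3 d=3 new=(6,19) → add node 7 parent=3 cost=21
16. q=(5,18) nearest=7 d=1 new=(5,18) → add node 8 parent=7 cost=22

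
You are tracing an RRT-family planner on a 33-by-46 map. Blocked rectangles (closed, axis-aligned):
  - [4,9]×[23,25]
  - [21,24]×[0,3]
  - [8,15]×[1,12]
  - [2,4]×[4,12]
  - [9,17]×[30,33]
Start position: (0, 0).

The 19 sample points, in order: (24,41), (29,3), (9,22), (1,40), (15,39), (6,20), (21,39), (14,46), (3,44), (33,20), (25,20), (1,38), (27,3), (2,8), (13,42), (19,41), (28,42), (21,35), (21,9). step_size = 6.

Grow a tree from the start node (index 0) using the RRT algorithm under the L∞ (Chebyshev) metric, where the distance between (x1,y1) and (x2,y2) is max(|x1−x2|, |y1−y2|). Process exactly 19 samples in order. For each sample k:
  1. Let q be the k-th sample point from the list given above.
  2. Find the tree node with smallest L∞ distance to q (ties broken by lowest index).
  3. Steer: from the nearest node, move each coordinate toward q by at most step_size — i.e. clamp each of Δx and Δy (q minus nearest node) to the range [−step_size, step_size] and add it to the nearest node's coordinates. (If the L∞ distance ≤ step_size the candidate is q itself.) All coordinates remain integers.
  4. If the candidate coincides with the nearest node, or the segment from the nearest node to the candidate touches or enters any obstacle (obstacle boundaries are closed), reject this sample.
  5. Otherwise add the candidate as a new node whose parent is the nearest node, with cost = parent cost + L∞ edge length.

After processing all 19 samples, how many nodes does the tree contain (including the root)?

1. q=(24,41) nearest=0 d=41 new=(6,6) → blocked by [2,4]×[4,12], reject
2. q=(29,3) nearest=0 d=29 new=(6,3) → add node 1 parent=0 cost=6
3. q=(9,22) nearest=1 d=19 new=(9,9) → blocked by [8,15]×[1,12], reject
4. q=(1,40) nearest=1 d=37 new=(1,9) → blocked by [2,4]×[4,12], reject
5. q=(15,39) nearest=1 d=36 new=(12,9) → blocked by [8,15]×[1,12], reject
6. q=(6,20) nearest=1 d=17 new=(6,9) → add node 2 parent=1 cost=12
7. q=(21,39) nearest=2 d=30 new=(12,15) → blocked by [8,15]×[1,12], reject
8. q=(14,46) nearest=2 d=37 new=(12,15) → blocked by [8,15]×[1,12], reject
9. q=(3,44) nearest=2 d=35 new=(3,15) → add node 3 parent=2 cost=18
10. q=(33,20) nearest=1 d=27 new=(12,9) → blocked by [8,15]×[1,12], reject
11. q=(25,20) nearest=1 d=19 new=(12,9) → blocked by [8,15]×[1,12], reject
12. q=(1,38) nearest=3 d=23 new=(1,21) → add node 4 parent=3 cost=24
13. q=(27,3) nearest=1 d=21 new=(12,3) → blocked by [8,15]×[1,12], reject
14. q=(2,8) nearest=2 d=4 new=(2,8) → blocked by [2,4]×[4,12], reject
15. q=(13,42) nearest=4 d=21 new=(7,27) → blocked by [4,9]×[23,25], reject
16. q=(19,41) nearest=4 d=20 new=(7,27) → blocked by [4,9]×[23,25], reject
17. q=(28,42) nearest=3 d=27 new=(9,21) → add node 5 parent=3 cost=24
18. q=(21,35) nearest=5 d=14 new=(15,27) → add node 6 parent=5 cost=30
19. q=(21,9) nearest=5 d=12 new=(15,15) → add node 7 parent=5 cost=30

Node count: 8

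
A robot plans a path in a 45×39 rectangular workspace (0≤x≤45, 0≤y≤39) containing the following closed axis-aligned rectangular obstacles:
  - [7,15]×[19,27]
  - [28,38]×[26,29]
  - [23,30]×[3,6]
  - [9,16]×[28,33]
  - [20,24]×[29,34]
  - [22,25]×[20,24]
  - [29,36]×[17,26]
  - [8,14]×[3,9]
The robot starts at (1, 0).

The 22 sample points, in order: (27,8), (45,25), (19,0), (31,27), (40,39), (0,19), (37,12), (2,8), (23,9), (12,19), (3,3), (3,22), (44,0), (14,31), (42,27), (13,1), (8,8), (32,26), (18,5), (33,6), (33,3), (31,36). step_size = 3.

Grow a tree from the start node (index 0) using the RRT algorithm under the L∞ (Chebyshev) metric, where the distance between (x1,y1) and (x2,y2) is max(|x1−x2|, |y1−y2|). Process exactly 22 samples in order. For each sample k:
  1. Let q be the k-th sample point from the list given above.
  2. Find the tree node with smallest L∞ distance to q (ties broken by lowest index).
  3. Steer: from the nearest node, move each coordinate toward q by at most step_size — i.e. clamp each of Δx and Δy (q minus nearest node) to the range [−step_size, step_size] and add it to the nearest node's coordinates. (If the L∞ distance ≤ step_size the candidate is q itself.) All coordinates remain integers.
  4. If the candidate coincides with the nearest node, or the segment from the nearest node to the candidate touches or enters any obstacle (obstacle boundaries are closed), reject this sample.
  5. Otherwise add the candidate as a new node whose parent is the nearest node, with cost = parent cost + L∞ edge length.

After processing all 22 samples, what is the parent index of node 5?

Parent of node 5: 3

1. q=(27,8) nearest=0 d=26 new=(4,3) → add node 1 parent=0 cost=3
2. q=(45,25) nearest=1 d=41 new=(7,6) → add node 2 parent=1 cost=6
3. q=(19,0) nearest=2 d=12 new=(10,3) → blocked by [8,14]×[3,9], reject
4. q=(31,27) nearest=2 d=24 new=(10,9) → blocked by [8,14]×[3,9], reject
5. q=(40,39) nearest=2 d=33 new=(10,9) → blocked by [8,14]×[3,9], reject
6. q=(0,19) nearest=2 d=13 new=(4,9) → add node 3 parent=2 cost=9
7. q=(37,12) nearest=2 d=30 new=(10,9) → blocked by [8,14]×[3,9], reject
8. q=(2,8) nearest=3 d=2 new=(2,8) → add node 4 parent=3 cost=11
9. q=(23,9) nearest=2 d=16 new=(10,9) → blocked by [8,14]×[3,9], reject
10. q=(12,19) nearest=3 d=10 new=(7,12) → add node 5 parent=3 cost=12
11. q=(3,3) nearest=1 d=1 new=(3,3) → add node 6 parent=1 cost=4
12. q=(3,22) nearest=5 d=10 new=(4,15) → add node 7 parent=5 cost=15
13. q=(44,0) nearest=2 d=37 new=(10,3) → blocked by [8,14]×[3,9], reject
14. q=(14,31) nearest=7 d=16 new=(7,18) → add node 8 parent=7 cost=18
15. q=(42,27) nearest=2 d=35 new=(10,9) → blocked by [8,14]×[3,9], reject
16. q=(13,1) nearest=2 d=6 new=(10,3) → blocked by [8,14]×[3,9], reject
17. q=(8,8) nearest=2 d=2 new=(8,8) → blocked by [8,14]×[3,9], reject
18. q=(32,26) nearest=2 d=25 new=(10,9) → blocked by [8,14]×[3,9], reject
19. q=(18,5) nearest=2 d=11 new=(10,5) → blocked by [8,14]×[3,9], reject
20. q=(33,6) nearest=2 d=26 new=(10,6) → blocked by [8,14]×[3,9], reject
21. q=(33,3) nearest=2 d=26 new=(10,3) → blocked by [8,14]×[3,9], reject
22. q=(31,36) nearest=5 d=24 new=(10,15) → add node 9 parent=5 cost=15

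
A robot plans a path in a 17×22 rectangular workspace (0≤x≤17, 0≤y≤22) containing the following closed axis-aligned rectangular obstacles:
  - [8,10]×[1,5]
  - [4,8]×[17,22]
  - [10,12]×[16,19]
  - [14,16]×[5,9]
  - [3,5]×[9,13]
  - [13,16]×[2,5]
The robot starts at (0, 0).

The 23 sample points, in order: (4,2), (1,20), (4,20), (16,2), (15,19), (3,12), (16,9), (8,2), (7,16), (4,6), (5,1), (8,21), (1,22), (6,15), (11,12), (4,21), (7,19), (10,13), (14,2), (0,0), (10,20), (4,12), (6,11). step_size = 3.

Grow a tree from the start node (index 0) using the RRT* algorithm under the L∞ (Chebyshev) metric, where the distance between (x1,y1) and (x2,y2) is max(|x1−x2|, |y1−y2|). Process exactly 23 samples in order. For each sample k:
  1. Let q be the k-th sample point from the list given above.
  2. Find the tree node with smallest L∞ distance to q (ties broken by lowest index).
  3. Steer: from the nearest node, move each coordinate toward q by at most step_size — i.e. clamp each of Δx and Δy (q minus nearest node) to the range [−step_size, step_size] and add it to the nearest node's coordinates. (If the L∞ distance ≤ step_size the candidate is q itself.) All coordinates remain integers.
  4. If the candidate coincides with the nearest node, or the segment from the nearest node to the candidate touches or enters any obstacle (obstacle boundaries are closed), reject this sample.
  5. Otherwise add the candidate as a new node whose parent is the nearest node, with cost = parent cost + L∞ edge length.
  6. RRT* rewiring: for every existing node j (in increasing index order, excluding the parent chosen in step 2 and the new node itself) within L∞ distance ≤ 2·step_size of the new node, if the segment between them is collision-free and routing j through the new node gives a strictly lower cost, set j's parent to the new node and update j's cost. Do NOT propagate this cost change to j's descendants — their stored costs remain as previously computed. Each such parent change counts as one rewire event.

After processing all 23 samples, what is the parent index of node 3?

Parent of node 3: 2

1. q=(4,2) nearest=0 d=4 new=(3,2) → add node 1 parent=0 cost=3
2. q=(1,20) nearest=1 d=18 new=(1,5) → add node 2 parent=1 cost=6
3. q=(4,20) nearest=2 d=15 new=(4,8) → add node 3 parent=2 cost=9
4. q=(16,2) nearest=3 d=12 new=(7,5) → add node 4 parent=3 cost=12
5. q=(15,19) nearest=3 d=11 new=(7,11) → blocked by [3,5]×[9,13], reject
6. q=(3,12) nearest=3 d=4 new=(3,11) → blocked by [3,5]×[9,13], reject
7. q=(16,9) nearest=4 d=9 new=(10,8) → add node 5 parent=4 cost=15
8. q=(8,2) nearest=4 d=3 new=(8,2) → blocked by [8,10]×[1,5], reject
9. q=(7,16) nearest=3 d=8 new=(7,11) → blocked by [3,5]×[9,13], reject
10. q=(4,6) nearest=3 d=2 new=(4,6) → add node 6 parent=3 cost=11
11. q=(5,1) nearest=1 d=2 new=(5,1) → add node 7 parent=1 cost=5; rewire 4→7 (9<12); rewire 6→7 (10<11)
12. q=(8,21) nearest=3 d=13 new=(7,11) → blocked by [3,5]×[9,13], reject
13. q=(1,22) nearest=3 d=14 new=(1,11) → blocked by [3,5]×[9,13], reject
14. q=(6,15) nearest=3 d=7 new=(6,11) → blocked by [3,5]×[9,13], reject
15. q=(11,12) nearest=5 d=4 new=(11,11) → add node 8 parent=5 cost=18
16. q=(4,21) nearest=8 d=10 new=(8,14) → add node 9 parent=8 cost=21
17. q=(7,19) nearest=9 d=5 new=(7,17) → blocked by [4,8]×[17,22], reject
18. q=(10,13) nearest=8 d=2 new=(10,13) → add node 10 parent=8 cost=20
19. q=(14,2) nearest=5 d=6 new=(13,5) → blocked by [13,16]×[2,5], reject
20. q=(0,0) nearest=0 d=0 → coincident, reject
21. q=(10,20) nearest=9 d=6 new=(10,17) → blocked by [10,12]×[16,19], reject
22. q=(4,12) nearest=3 d=4 new=(4,11) → blocked by [3,5]×[9,13], reject
23. q=(6,11) nearest=3 d=3 new=(6,11) → blocked by [3,5]×[9,13], reject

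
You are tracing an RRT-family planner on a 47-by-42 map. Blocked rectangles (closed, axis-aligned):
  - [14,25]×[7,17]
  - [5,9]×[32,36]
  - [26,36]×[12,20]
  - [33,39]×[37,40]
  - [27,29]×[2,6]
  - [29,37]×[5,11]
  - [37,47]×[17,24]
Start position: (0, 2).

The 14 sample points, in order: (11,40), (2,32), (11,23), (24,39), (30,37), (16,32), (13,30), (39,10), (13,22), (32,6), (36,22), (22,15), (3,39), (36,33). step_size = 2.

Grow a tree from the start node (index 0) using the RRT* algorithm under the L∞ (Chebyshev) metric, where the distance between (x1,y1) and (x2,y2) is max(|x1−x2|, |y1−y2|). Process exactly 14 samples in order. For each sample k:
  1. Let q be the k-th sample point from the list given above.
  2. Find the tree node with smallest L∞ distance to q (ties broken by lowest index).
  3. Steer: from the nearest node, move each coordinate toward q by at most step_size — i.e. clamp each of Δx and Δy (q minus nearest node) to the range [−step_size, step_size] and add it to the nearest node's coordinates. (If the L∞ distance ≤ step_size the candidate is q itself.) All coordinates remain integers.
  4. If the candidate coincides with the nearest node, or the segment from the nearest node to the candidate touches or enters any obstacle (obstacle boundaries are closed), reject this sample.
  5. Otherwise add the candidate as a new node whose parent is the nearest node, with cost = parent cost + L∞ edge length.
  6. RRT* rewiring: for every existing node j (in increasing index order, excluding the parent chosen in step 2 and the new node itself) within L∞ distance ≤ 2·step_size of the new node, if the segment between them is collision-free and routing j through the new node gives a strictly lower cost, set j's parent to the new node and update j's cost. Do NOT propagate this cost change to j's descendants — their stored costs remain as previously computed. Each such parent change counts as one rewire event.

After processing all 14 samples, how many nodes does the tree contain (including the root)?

Node count: 13

1. q=(11,40) nearest=0 d=38 new=(2,4) → add node 1 parent=0 cost=2
2. q=(2,32) nearest=1 d=28 new=(2,6) → add node 2 parent=1 cost=4
3. q=(11,23) nearest=2 d=17 new=(4,8) → add node 3 parent=2 cost=6
4. q=(24,39) nearest=3 d=31 new=(6,10) → add node 4 parent=3 cost=8
5. q=(30,37) nearest=4 d=27 new=(8,12) → add node 5 parent=4 cost=10
6. q=(16,32) nearest=5 d=20 new=(10,14) → add node 6 parent=5 cost=12
7. q=(13,30) nearest=6 d=16 new=(12,16) → add node 7 parent=6 cost=14
8. q=(39,10) nearest=7 d=27 new=(14,14) → blocked by [14,25]×[7,17], reject
9. q=(13,22) nearest=7 d=6 new=(13,18) → add node 8 parent=7 cost=16
10. q=(32,6) nearest=8 d=19 new=(15,16) → blocked by [14,25]×[7,17], reject
11. q=(36,22) nearest=8 d=23 new=(15,20) → add node 9 parent=8 cost=18
12. q=(22,15) nearest=9 d=7 new=(17,18) → add node 10 parent=9 cost=20
13. q=(3,39) nearest=9 d=19 new=(13,22) → add node 11 parent=9 cost=20
14. q=(36,33) nearest=10 d=19 new=(19,20) → add node 12 parent=10 cost=22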